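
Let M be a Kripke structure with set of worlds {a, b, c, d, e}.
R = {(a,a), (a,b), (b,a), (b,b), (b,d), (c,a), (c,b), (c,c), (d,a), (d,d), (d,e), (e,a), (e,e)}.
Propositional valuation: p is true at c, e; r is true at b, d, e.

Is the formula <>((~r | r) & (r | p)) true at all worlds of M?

Let φ = <>((~r | r) & (r | p)). Evaluate φ at each world:
  a (successors {a, b}): φ is true.
  b (successors {a, b, d}): φ is true.
  c (successors {a, b, c}): φ is true.
  d (successors {a, d, e}): φ is true.
  e (successors {a, e}): φ is true.
For instance, at b:
  At b: <>((~r | r) & (r | p)) requires (~r | r) & (r | p) at some successor in {a, b, d}.
    (~r | r) & (r | p) holds at b, so <>((~r | r) & (r | p)) is true at b.

Yes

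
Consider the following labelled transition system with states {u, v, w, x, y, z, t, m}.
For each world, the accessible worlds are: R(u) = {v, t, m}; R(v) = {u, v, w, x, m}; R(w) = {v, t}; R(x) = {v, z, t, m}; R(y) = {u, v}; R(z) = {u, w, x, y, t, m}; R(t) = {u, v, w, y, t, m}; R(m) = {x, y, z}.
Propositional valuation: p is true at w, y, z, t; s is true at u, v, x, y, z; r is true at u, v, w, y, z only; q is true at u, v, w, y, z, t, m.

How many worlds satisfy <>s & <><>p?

8

Let φ = <>s & <><>p. Evaluate φ at each world:
  u (successors {v, t, m}): φ is true.
  v (successors {u, v, w, x, m}): φ is true.
  w (successors {v, t}): φ is true.
  x (successors {v, z, t, m}): φ is true.
  y (successors {u, v}): φ is true.
  z (successors {u, w, x, y, t, m}): φ is true.
  t (successors {u, v, w, y, t, m}): φ is true.
  m (successors {x, y, z}): φ is true.
For instance, at m:
  At m: <>s is true, <><>p is true, so <>s & <><>p is true.
    At m: <>s requires s at some successor in {x, y, z}.
      s holds at x, so <>s is true at m.
    At m: <><>p requires <>p at some successor in {x, y, z}.
      <>p holds at x, so <><>p is true at m.
Satisfying worlds: {u, v, w, x, y, z, t, m}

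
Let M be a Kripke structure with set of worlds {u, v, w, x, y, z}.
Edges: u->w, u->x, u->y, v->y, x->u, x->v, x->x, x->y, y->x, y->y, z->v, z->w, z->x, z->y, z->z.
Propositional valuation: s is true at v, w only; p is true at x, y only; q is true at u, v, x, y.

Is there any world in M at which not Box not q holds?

Let φ = not Box not q. Evaluate φ at each world:
  u (successors {w, x, y}): φ is true.
  v (successors {y}): φ is true.
  w (successors ∅): φ is false.
  x (successors {u, v, x, y}): φ is true.
  y (successors {x, y}): φ is true.
  z (successors {v, w, x, y, z}): φ is true.
Detail at u (witness):
  At u: Box not q is false, so not Box not q is true.
    At u: Box not q requires not q at every successor {w, x, y}.
      not q fails at x, so Box not q is false at u.

Yes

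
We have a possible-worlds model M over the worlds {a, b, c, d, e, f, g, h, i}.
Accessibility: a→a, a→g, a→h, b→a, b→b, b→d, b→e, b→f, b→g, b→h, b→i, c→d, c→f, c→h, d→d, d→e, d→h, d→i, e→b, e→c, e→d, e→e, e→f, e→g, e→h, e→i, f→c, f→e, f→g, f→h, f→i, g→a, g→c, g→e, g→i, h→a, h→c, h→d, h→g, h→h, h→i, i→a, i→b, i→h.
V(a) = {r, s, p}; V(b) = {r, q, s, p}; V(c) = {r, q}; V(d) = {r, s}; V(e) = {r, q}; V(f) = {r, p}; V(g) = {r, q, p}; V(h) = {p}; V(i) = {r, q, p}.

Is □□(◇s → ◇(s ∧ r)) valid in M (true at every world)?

Yes

Recall that □ψ holds at a world iff ψ holds at every accessible world, and ◇ψ holds iff ψ holds at some accessible world.
Let φ = □□(◇s → ◇(s ∧ r)). Evaluate φ at each world:
  a (successors {a, g, h}): φ is true.
  b (successors {a, b, d, e, f, g, h, i}): φ is true.
  c (successors {d, f, h}): φ is true.
  d (successors {d, e, h, i}): φ is true.
  e (successors {b, c, d, e, f, g, h, i}): φ is true.
  f (successors {c, e, g, h, i}): φ is true.
  g (successors {a, c, e, i}): φ is true.
  h (successors {a, c, d, g, h, i}): φ is true.
  i (successors {a, b, h}): φ is true.
For instance, at c:
  At c: □□(◇s → ◇(s ∧ r)) requires □(◇s → ◇(s ∧ r)) at every successor {d, f, h}.
      At d: □(◇s → ◇(s ∧ r)) requires ◇s → ◇(s ∧ r) at every successor {d, e, h, i}.
        At d: ◇s → ◇(s ∧ r) is true.
        At e: ◇s → ◇(s ∧ r) is true.
        At h: ◇s → ◇(s ∧ r) is true.
        At i: ◇s → ◇(s ∧ r) is true.
      So □(◇s → ◇(s ∧ r)) is true at d.
      At f: □(◇s → ◇(s ∧ r)) requires ◇s → ◇(s ∧ r) at every successor {c, e, g, h, i}.
        At c: ◇s → ◇(s ∧ r) is true.
        At e: ◇s → ◇(s ∧ r) is true.
        At g: ◇s → ◇(s ∧ r) is true.
        At h: ◇s → ◇(s ∧ r) is true.
        At i: ◇s → ◇(s ∧ r) is true.
      So □(◇s → ◇(s ∧ r)) is true at f.
      At h: □(◇s → ◇(s ∧ r)) requires ◇s → ◇(s ∧ r) at every successor {a, c, d, g, h, i}.
        At a: ◇s → ◇(s ∧ r) is true.
        At c: ◇s → ◇(s ∧ r) is true.
        At d: ◇s → ◇(s ∧ r) is true.
        At g: ◇s → ◇(s ∧ r) is true.
        At h: ◇s → ◇(s ∧ r) is true.
        At i: ◇s → ◇(s ∧ r) is true.
      So □(◇s → ◇(s ∧ r)) is true at h.
  So □□(◇s → ◇(s ∧ r)) is true at c.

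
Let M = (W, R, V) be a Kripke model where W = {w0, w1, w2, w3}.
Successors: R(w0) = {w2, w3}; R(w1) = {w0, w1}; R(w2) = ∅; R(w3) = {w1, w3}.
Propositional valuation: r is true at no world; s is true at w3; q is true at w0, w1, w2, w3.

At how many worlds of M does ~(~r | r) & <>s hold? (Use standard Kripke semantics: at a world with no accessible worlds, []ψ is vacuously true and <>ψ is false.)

Let φ = ~(~r | r) & <>s. Evaluate φ at each world:
  w0 (successors {w2, w3}): φ is false.
  w1 (successors {w0, w1}): φ is false.
  w2 (successors ∅): φ is false.
  w3 (successors {w1, w3}): φ is false.
For instance, at w0:
  At w0: ~(~r | r) is false, <>s is true, so ~(~r | r) & <>s is false.
    At w0: <>s requires s at some successor in {w2, w3}.
      s holds at w3, so <>s is true at w0.
Satisfying worlds: none.

0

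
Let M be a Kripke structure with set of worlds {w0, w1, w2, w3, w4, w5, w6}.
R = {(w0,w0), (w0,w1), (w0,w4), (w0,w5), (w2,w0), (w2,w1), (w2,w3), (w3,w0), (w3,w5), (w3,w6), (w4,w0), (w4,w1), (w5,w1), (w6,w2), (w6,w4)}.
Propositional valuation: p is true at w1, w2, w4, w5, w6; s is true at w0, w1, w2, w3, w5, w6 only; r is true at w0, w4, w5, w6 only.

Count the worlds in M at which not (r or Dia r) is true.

1

Let φ = not (r or Dia r). Evaluate φ at each world:
  w0 (successors {w0, w1, w4, w5}): φ is false.
  w1 (successors ∅): φ is true.
  w2 (successors {w0, w1, w3}): φ is false.
  w3 (successors {w0, w5, w6}): φ is false.
  w4 (successors {w0, w1}): φ is false.
  w5 (successors {w1}): φ is false.
  w6 (successors {w2, w4}): φ is false.
For instance, at w3:
  At w3: r or Dia r is true, so not (r or Dia r) is false.
    At w3: r is false, Dia r is true, so r or Dia r is true.
      At w3: Dia r requires r at some successor in {w0, w5, w6}.
        r holds at w0, so Dia r is true at w3.
Satisfying worlds: {w1}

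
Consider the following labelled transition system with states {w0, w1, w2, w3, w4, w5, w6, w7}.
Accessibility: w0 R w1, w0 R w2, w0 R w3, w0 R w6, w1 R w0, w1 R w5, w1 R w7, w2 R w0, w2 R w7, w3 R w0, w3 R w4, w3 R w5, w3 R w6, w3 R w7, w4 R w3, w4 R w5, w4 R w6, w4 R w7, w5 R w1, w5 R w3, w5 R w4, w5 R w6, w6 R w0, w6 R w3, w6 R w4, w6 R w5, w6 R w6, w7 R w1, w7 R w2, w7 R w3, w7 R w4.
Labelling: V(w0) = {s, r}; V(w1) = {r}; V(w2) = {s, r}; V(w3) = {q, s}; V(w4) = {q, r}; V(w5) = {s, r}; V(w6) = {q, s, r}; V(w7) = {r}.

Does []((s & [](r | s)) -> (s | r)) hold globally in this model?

Let φ = []((s & [](r | s)) -> (s | r)). Evaluate φ at each world:
  w0 (successors {w1, w2, w3, w6}): φ is true.
  w1 (successors {w0, w5, w7}): φ is true.
  w2 (successors {w0, w7}): φ is true.
  w3 (successors {w0, w4, w5, w6, w7}): φ is true.
  w4 (successors {w3, w5, w6, w7}): φ is true.
  w5 (successors {w1, w3, w4, w6}): φ is true.
  w6 (successors {w0, w3, w4, w5, w6}): φ is true.
  w7 (successors {w1, w2, w3, w4}): φ is true.
For instance, at w0:
  At w0: []((s & [](r | s)) -> (s | r)) requires (s & [](r | s)) -> (s | r) at every successor {w1, w2, w3, w6}.
    At w1: (s & [](r | s)) -> (s | r) is true.
    At w2: (s & [](r | s)) -> (s | r) is true.
    At w3: (s & [](r | s)) -> (s | r) is true.
    At w6: (s & [](r | s)) -> (s | r) is true.
  So []((s & [](r | s)) -> (s | r)) is true at w0.

Yes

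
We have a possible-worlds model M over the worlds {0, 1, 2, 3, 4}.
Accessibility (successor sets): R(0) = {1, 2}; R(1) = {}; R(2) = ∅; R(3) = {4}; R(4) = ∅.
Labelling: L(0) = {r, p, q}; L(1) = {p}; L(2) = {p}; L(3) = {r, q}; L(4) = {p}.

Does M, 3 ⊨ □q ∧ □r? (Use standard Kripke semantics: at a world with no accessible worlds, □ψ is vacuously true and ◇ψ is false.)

No

At 3: □q is false, □r is false, so □q ∧ □r is false.
  At 3: □q requires q at every successor {4}.
    q fails at 4, so □q is false at 3.
  At 3: □r requires r at every successor {4}.
    r fails at 4, so □r is false at 3.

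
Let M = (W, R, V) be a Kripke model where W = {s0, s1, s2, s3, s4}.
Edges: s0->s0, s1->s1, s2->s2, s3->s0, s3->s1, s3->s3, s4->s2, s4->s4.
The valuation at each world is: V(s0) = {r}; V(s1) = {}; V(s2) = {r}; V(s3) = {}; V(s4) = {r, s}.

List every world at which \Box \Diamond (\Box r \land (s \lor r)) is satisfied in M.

s0, s2, s4

Let φ = \Box \Diamond (\Box r \land (s \lor r)). Evaluate φ at each world:
  s0 (successors {s0}): φ is true.
  s1 (successors {s1}): φ is false.
  s2 (successors {s2}): φ is true.
  s3 (successors {s0, s1, s3}): φ is false.
  s4 (successors {s2, s4}): φ is true.
For instance, at s2:
  At s2: \Box \Diamond (\Box r \land (s \lor r)) requires \Diamond (\Box r \land (s \lor r)) at every successor {s2}.
      At s2: \Diamond (\Box r \land (s \lor r)) requires \Box r \land (s \lor r) at some successor in {s2}.
        \Box r \land (s \lor r) holds at s2, so \Diamond (\Box r \land (s \lor r)) is true at s2.
  So \Box \Diamond (\Box r \land (s \lor r)) is true at s2.
Satisfying worlds: {s0, s2, s4}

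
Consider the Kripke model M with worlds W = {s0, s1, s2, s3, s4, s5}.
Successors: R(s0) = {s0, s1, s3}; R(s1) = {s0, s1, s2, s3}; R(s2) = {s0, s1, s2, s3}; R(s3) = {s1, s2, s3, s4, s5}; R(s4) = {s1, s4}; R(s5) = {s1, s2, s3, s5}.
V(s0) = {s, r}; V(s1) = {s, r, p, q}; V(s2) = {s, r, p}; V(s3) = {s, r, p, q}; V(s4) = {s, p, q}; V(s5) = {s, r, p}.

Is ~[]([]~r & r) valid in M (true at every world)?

Yes

Let φ = ~[]([]~r & r). Evaluate φ at each world:
  s0 (successors {s0, s1, s3}): φ is true.
  s1 (successors {s0, s1, s2, s3}): φ is true.
  s2 (successors {s0, s1, s2, s3}): φ is true.
  s3 (successors {s1, s2, s3, s4, s5}): φ is true.
  s4 (successors {s1, s4}): φ is true.
  s5 (successors {s1, s2, s3, s5}): φ is true.
For instance, at s2:
  At s2: []([]~r & r) is false, so ~[]([]~r & r) is true.
    At s2: []([]~r & r) requires []~r & r at every successor {s0, s1, s2, s3}.
      []~r & r fails at s0, so []([]~r & r) is false at s2.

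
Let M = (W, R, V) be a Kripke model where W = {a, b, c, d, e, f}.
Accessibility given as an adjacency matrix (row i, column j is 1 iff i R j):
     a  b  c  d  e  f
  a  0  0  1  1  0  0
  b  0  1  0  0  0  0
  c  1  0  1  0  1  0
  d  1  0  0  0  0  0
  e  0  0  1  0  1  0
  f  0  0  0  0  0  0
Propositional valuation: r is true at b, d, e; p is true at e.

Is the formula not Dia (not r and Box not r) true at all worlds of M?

Yes

Let φ = not Dia (not r and Box not r). Evaluate φ at each world:
  a (successors {c, d}): φ is true.
  b (successors {b}): φ is true.
  c (successors {a, c, e}): φ is true.
  d (successors {a}): φ is true.
  e (successors {c, e}): φ is true.
  f (successors ∅): φ is true.
For instance, at a:
  At a: Dia (not r and Box not r) is false, so not Dia (not r and Box not r) is true.
    At a: Dia (not r and Box not r) requires not r and Box not r at some successor in {c, d}.
      At c: not r and Box not r is false.
      At d: not r and Box not r is false.
    So Dia (not r and Box not r) is false at a.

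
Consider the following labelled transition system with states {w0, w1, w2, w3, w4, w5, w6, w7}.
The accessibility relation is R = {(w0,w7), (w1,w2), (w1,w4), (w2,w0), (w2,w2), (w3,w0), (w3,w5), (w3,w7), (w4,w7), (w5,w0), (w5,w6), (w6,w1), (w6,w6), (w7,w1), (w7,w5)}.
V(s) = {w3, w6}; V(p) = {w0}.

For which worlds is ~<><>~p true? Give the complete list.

none

Let φ = ~<><>~p. Evaluate φ at each world:
  w0 (successors {w7}): φ is false.
  w1 (successors {w2, w4}): φ is false.
  w2 (successors {w0, w2}): φ is false.
  w3 (successors {w0, w5, w7}): φ is false.
  w4 (successors {w7}): φ is false.
  w5 (successors {w0, w6}): φ is false.
  w6 (successors {w1, w6}): φ is false.
  w7 (successors {w1, w5}): φ is false.
For instance, at w4:
  At w4: <><>~p is true, so ~<><>~p is false.
    At w4: <><>~p requires <>~p at some successor in {w7}.
      <>~p holds at w7, so <><>~p is true at w4.
Satisfying worlds: none.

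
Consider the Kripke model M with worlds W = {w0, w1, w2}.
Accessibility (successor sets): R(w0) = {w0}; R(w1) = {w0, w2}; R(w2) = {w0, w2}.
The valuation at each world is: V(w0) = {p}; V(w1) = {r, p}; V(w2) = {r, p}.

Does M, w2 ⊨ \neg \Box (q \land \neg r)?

At w2: \Box (q \land \neg r) is false, so \neg \Box (q \land \neg r) is true.
  At w2: \Box (q \land \neg r) requires q \land \neg r at every successor {w0, w2}.
    q \land \neg r fails at w0, so \Box (q \land \neg r) is false at w2.

Yes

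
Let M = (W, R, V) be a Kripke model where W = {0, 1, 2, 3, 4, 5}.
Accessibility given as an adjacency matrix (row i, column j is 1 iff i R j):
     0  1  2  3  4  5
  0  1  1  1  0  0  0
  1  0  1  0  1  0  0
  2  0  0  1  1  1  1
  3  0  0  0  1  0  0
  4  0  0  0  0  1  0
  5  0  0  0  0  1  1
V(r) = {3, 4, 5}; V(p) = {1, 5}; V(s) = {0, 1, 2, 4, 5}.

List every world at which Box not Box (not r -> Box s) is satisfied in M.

0

Let φ = Box not Box (not r -> Box s). Evaluate φ at each world:
  0 (successors {0, 1, 2}): φ is true.
  1 (successors {1, 3}): φ is false.
  2 (successors {2, 3, 4, 5}): φ is false.
  3 (successors {3}): φ is false.
  4 (successors {4}): φ is false.
  5 (successors {4, 5}): φ is false.
For instance, at 0:
  At 0: Box not Box (not r -> Box s) requires not Box (not r -> Box s) at every successor {0, 1, 2}.
      At 0: Box (not r -> Box s) is false, so not Box (not r -> Box s) is true.
      At 1: Box (not r -> Box s) is false, so not Box (not r -> Box s) is true.
      At 2: Box (not r -> Box s) is false, so not Box (not r -> Box s) is true.
  So Box not Box (not r -> Box s) is true at 0.
Satisfying worlds: {0}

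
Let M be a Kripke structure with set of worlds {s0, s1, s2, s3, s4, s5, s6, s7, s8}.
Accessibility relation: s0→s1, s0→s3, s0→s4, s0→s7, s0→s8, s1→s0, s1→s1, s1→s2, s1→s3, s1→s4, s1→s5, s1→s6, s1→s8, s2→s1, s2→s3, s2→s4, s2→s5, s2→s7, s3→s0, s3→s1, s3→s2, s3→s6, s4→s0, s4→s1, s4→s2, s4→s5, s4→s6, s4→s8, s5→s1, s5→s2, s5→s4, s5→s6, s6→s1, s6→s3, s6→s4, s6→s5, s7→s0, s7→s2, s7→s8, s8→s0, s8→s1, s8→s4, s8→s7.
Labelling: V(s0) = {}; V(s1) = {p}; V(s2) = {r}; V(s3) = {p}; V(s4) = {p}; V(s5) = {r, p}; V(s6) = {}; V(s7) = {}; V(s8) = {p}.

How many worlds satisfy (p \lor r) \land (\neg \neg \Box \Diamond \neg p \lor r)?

Let φ = (p \lor r) \land (\neg \neg \Box \Diamond \neg p \lor r). Evaluate φ at each world:
  s0 (successors {s1, s3, s4, s7, s8}): φ is false.
  s1 (successors {s0, s1, s2, s3, s4, s5, s6, s8}): φ is false.
  s2 (successors {s1, s3, s4, s5, s7}): φ is true.
  s3 (successors {s0, s1, s2, s6}): φ is false.
  s4 (successors {s0, s1, s2, s5, s6, s8}): φ is false.
  s5 (successors {s1, s2, s4, s6}): φ is true.
  s6 (successors {s1, s3, s4, s5}): φ is false.
  s7 (successors {s0, s2, s8}): φ is false.
  s8 (successors {s0, s1, s4, s7}): φ is true.
For instance, at s1:
  At s1: p \lor r is true, \neg \neg \Box \Diamond \neg p \lor r is false, so (p \lor r) \land (\neg \neg \Box \Diamond \neg p \lor r) is false.
    At s1: \neg \neg \Box \Diamond \neg p is false, r is false, so \neg \neg \Box \Diamond \neg p \lor r is false.
      At s1: \neg \Box \Diamond \neg p is true, so \neg \neg \Box \Diamond \neg p is false.
Satisfying worlds: {s2, s5, s8}

3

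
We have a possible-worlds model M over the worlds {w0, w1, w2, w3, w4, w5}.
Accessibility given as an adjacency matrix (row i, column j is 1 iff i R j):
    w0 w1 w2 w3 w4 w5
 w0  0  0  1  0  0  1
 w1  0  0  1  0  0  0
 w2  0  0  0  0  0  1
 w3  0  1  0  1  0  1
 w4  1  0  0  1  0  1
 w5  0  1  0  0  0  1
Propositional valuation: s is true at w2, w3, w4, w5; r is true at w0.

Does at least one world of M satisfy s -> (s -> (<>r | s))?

Yes

Let φ = s -> (s -> (<>r | s)). Evaluate φ at each world:
  w0 (successors {w2, w5}): φ is true.
  w1 (successors {w2}): φ is true.
  w2 (successors {w5}): φ is true.
  w3 (successors {w1, w3, w5}): φ is true.
  w4 (successors {w0, w3, w5}): φ is true.
  w5 (successors {w1, w5}): φ is true.
Detail at w0 (witness):
  At w0: s is false, s -> (<>r | s) is true, so s -> (s -> (<>r | s)) is true.
    At w0: s is false, <>r | s is false, so s -> (<>r | s) is true.
      At w0: <>r is false, s is false, so <>r | s is false.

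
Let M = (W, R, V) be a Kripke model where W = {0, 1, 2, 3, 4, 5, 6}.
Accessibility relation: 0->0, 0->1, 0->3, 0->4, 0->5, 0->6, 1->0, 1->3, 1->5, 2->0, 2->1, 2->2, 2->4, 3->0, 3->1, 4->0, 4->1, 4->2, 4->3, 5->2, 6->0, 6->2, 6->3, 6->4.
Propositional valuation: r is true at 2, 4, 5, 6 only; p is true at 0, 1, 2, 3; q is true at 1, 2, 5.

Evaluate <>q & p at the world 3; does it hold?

At 3: <>q is true, p is true, so <>q & p is true.
  At 3: <>q requires q at some successor in {0, 1}.
    q holds at 1, so <>q is true at 3.

Yes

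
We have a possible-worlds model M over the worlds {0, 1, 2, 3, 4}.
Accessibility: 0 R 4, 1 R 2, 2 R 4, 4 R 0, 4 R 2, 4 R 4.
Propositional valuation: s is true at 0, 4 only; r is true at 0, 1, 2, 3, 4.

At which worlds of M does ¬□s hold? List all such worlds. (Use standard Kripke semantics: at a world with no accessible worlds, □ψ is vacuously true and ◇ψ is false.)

1, 4

Let φ = ¬□s. Evaluate φ at each world:
  0 (successors {4}): φ is false.
  1 (successors {2}): φ is true.
  2 (successors {4}): φ is false.
  3 (successors ∅): φ is false.
  4 (successors {0, 2, 4}): φ is true.
For instance, at 4:
  At 4: □s is false, so ¬□s is true.
    At 4: □s requires s at every successor {0, 2, 4}.
      s fails at 2, so □s is false at 4.
Satisfying worlds: {1, 4}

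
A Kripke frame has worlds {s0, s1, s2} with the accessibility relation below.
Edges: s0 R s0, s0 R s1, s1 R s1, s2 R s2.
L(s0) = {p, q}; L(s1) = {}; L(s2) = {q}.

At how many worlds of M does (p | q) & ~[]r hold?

Let φ = (p | q) & ~[]r. Evaluate φ at each world:
  s0 (successors {s0, s1}): φ is true.
  s1 (successors {s1}): φ is false.
  s2 (successors {s2}): φ is true.
For instance, at s1:
  At s1: p | q is false, ~[]r is true, so (p | q) & ~[]r is false.
    At s1: []r is false, so ~[]r is true.
      At s1: []r requires r at every successor {s1}.
        r fails at s1, so []r is false at s1.
Satisfying worlds: {s0, s2}

2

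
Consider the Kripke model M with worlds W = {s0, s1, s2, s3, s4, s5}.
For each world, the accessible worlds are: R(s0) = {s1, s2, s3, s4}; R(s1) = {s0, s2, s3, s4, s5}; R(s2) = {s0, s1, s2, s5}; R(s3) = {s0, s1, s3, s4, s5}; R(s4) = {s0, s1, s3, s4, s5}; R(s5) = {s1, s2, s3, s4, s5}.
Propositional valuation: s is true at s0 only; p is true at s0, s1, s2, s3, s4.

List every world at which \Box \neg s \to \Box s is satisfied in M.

s1, s2, s3, s4

Let φ = \Box \neg s \to \Box s. Evaluate φ at each world:
  s0 (successors {s1, s2, s3, s4}): φ is false.
  s1 (successors {s0, s2, s3, s4, s5}): φ is true.
  s2 (successors {s0, s1, s2, s5}): φ is true.
  s3 (successors {s0, s1, s3, s4, s5}): φ is true.
  s4 (successors {s0, s1, s3, s4, s5}): φ is true.
  s5 (successors {s1, s2, s3, s4, s5}): φ is false.
For instance, at s4:
  At s4: \Box \neg s is false, \Box s is false, so \Box \neg s \to \Box s is true.
    At s4: \Box \neg s requires \neg s at every successor {s0, s1, s3, s4, s5}.
      \neg s fails at s0, so \Box \neg s is false at s4.
    At s4: \Box s requires s at every successor {s0, s1, s3, s4, s5}.
      s fails at s1, so \Box s is false at s4.
Satisfying worlds: {s1, s2, s3, s4}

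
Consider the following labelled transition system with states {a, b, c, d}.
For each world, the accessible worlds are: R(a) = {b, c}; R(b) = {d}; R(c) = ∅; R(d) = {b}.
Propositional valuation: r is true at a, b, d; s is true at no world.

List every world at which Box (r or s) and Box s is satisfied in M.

c

Let φ = Box (r or s) and Box s. Evaluate φ at each world:
  a (successors {b, c}): φ is false.
  b (successors {d}): φ is false.
  c (successors ∅): φ is true.
  d (successors {b}): φ is false.
For instance, at a:
  At a: Box (r or s) is false, Box s is false, so Box (r or s) and Box s is false.
    At a: Box (r or s) requires r or s at every successor {b, c}.
      r or s fails at c, so Box (r or s) is false at a.
    At a: Box s requires s at every successor {b, c}.
      s fails at b, so Box s is false at a.
Satisfying worlds: {c}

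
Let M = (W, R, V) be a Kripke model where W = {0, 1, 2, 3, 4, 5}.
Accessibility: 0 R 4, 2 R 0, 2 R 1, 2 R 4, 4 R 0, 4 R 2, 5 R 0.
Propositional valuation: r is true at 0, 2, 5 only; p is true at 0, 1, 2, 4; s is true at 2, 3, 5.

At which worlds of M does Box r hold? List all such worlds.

1, 3, 4, 5

Recall that Box ψ holds at a world iff ψ holds at every accessible world, and Dia ψ holds iff ψ holds at some accessible world.
Let φ = Box r. Evaluate φ at each world:
  0 (successors {4}): φ is false.
  1 (successors ∅): φ is true.
  2 (successors {0, 1, 4}): φ is false.
  3 (successors ∅): φ is true.
  4 (successors {0, 2}): φ is true.
  5 (successors {0}): φ is true.
For instance, at 4:
  At 4: Box r requires r at every successor {0, 2}.
    At 0: r is true.
    At 2: r is true.
  So Box r is true at 4.
Satisfying worlds: {1, 3, 4, 5}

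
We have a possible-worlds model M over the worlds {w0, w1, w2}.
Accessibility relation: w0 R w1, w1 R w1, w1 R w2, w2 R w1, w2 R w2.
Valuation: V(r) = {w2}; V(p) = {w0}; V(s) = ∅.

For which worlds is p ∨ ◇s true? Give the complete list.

w0

Let φ = p ∨ ◇s. Evaluate φ at each world:
  w0 (successors {w1}): φ is true.
  w1 (successors {w1, w2}): φ is false.
  w2 (successors {w1, w2}): φ is false.
For instance, at w0:
  At w0: p is true, ◇s is false, so p ∨ ◇s is true.
    At w0: ◇s requires s at some successor in {w1}.
      At w1: s is false.
    So ◇s is false at w0.
Satisfying worlds: {w0}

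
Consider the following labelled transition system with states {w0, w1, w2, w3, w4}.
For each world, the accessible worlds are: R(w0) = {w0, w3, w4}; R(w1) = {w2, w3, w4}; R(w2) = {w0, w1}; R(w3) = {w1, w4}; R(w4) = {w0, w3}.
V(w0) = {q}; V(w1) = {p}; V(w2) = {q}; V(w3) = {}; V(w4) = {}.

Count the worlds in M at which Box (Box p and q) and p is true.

0

Recall that Box ψ holds at a world iff ψ holds at every accessible world, and Dia ψ holds iff ψ holds at some accessible world.
Let φ = Box (Box p and q) and p. Evaluate φ at each world:
  w0 (successors {w0, w3, w4}): φ is false.
  w1 (successors {w2, w3, w4}): φ is false.
  w2 (successors {w0, w1}): φ is false.
  w3 (successors {w1, w4}): φ is false.
  w4 (successors {w0, w3}): φ is false.
For instance, at w4:
  At w4: Box (Box p and q) is false, p is false, so Box (Box p and q) and p is false.
    At w4: Box (Box p and q) requires Box p and q at every successor {w0, w3}.
      Box p and q fails at w0, so Box (Box p and q) is false at w4.
Satisfying worlds: none.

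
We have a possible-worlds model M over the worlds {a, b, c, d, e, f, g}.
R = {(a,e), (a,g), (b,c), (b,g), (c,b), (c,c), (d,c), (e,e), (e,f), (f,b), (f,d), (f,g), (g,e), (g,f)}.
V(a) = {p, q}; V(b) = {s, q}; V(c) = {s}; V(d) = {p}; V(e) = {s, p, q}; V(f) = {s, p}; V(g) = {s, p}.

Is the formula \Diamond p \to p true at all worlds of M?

No

Let φ = \Diamond p \to p. Evaluate φ at each world:
  a (successors {e, g}): φ is true.
  b (successors {c, g}): φ is false.
  c (successors {b, c}): φ is true.
  d (successors {c}): φ is true.
  e (successors {e, f}): φ is true.
  f (successors {b, d, g}): φ is true.
  g (successors {e, f}): φ is true.
Detail at b (counterexample):
  At b: \Diamond p is true, p is false, so \Diamond p \to p is false.
    At b: \Diamond p requires p at some successor in {c, g}.
      p holds at g, so \Diamond p is true at b.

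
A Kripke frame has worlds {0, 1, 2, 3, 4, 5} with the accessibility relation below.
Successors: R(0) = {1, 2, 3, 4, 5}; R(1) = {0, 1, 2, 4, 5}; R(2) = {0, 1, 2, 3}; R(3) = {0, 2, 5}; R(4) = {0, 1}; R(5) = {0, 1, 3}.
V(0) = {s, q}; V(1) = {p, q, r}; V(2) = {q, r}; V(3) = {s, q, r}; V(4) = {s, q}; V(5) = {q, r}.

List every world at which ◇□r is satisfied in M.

none

Let φ = ◇□r. Evaluate φ at each world:
  0 (successors {1, 2, 3, 4, 5}): φ is false.
  1 (successors {0, 1, 2, 4, 5}): φ is false.
  2 (successors {0, 1, 2, 3}): φ is false.
  3 (successors {0, 2, 5}): φ is false.
  4 (successors {0, 1}): φ is false.
  5 (successors {0, 1, 3}): φ is false.
For instance, at 3:
  At 3: ◇□r requires □r at some successor in {0, 2, 5}.
    At 0: □r is false.
    At 2: □r is false.
    At 5: □r is false.
  So ◇□r is false at 3.
Satisfying worlds: none.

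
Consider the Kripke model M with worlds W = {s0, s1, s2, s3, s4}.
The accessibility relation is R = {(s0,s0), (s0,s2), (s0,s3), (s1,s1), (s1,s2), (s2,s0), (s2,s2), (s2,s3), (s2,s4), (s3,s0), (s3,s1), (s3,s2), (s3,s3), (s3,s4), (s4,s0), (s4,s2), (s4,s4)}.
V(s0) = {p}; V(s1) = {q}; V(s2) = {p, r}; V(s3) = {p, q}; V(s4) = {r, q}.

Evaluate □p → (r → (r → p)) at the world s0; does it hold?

Recall that □ψ holds at a world iff ψ holds at every accessible world, and ◇ψ holds iff ψ holds at some accessible world.
At s0: □p is true, r → (r → p) is true, so □p → (r → (r → p)) is true.
  At s0: □p requires p at every successor {s0, s2, s3}.
    At s0: p is true.
    At s2: p is true.
    At s3: p is true.
  So □p is true at s0.

Yes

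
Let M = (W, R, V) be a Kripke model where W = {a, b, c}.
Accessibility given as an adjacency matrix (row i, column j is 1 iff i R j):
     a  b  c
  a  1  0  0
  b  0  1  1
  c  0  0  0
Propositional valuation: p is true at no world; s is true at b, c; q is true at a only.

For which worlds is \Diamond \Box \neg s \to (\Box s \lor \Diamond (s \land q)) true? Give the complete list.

b, c

Let φ = \Diamond \Box \neg s \to (\Box s \lor \Diamond (s \land q)). Evaluate φ at each world:
  a (successors {a}): φ is false.
  b (successors {b, c}): φ is true.
  c (successors ∅): φ is true.
For instance, at a:
  At a: \Diamond \Box \neg s is true, \Box s \lor \Diamond (s \land q) is false, so \Diamond \Box \neg s \to (\Box s \lor \Diamond (s \land q)) is false.
    At a: \Diamond \Box \neg s requires \Box \neg s at some successor in {a}.
      \Box \neg s holds at a, so \Diamond \Box \neg s is true at a.
    At a: \Box s is false, \Diamond (s \land q) is false, so \Box s \lor \Diamond (s \land q) is false.
      At a: \Box s requires s at every successor {a}.
        s fails at a, so \Box s is false at a.
      At a: \Diamond (s \land q) requires s \land q at some successor in {a}.
        At a: s \land q is false.
      So \Diamond (s \land q) is false at a.
Satisfying worlds: {b, c}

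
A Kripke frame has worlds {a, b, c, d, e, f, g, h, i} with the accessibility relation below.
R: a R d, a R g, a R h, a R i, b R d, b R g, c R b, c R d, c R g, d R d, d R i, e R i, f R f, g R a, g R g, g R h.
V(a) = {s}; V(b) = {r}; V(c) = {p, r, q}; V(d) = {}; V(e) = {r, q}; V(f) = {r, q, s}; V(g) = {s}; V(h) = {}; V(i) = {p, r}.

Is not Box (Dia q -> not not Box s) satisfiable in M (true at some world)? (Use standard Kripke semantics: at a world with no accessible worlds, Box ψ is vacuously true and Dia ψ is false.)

Let φ = not Box (Dia q -> not not Box s). Evaluate φ at each world:
  a (successors {d, g, h, i}): φ is false.
  b (successors {d, g}): φ is false.
  c (successors {b, d, g}): φ is false.
  d (successors {d, i}): φ is false.
  e (successors {i}): φ is false.
  f (successors {f}): φ is false.
  g (successors {a, g, h}): φ is false.
  h (successors ∅): φ is false.
  i (successors ∅): φ is false.
For instance, at b:
  At b: Box (Dia q -> not not Box s) is true, so not Box (Dia q -> not not Box s) is false.
    At b: Box (Dia q -> not not Box s) requires Dia q -> not not Box s at every successor {d, g}.
      At d: Dia q -> not not Box s is true.
      At g: Dia q -> not not Box s is true.
    So Box (Dia q -> not not Box s) is true at b.

No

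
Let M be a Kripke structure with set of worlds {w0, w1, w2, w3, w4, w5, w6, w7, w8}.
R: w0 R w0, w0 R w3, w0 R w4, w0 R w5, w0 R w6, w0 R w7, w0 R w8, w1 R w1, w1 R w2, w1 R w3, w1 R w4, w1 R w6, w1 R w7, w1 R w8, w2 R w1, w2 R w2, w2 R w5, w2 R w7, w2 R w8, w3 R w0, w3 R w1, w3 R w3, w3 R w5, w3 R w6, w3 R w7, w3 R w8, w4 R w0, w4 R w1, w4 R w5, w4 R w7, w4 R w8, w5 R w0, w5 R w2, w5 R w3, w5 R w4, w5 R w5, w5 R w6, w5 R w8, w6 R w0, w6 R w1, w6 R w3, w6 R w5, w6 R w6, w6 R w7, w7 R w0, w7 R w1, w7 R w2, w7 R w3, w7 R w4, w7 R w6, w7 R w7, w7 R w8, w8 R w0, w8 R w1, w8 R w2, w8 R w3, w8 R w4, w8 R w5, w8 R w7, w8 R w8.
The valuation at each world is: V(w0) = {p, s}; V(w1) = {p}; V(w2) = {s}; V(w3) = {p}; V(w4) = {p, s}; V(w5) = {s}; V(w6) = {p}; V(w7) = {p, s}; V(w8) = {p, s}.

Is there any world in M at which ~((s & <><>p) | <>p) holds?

Let φ = ~((s & <><>p) | <>p). Evaluate φ at each world:
  w0 (successors {w0, w3, w4, w5, w6, w7, w8}): φ is false.
  w1 (successors {w1, w2, w3, w4, w6, w7, w8}): φ is false.
  w2 (successors {w1, w2, w5, w7, w8}): φ is false.
  w3 (successors {w0, w1, w3, w5, w6, w7, w8}): φ is false.
  w4 (successors {w0, w1, w5, w7, w8}): φ is false.
  w5 (successors {w0, w2, w3, w4, w5, w6, w8}): φ is false.
  w6 (successors {w0, w1, w3, w5, w6, w7}): φ is false.
  w7 (successors {w0, w1, w2, w3, w4, w6, w7, w8}): φ is false.
  w8 (successors {w0, w1, w2, w3, w4, w5, w7, w8}): φ is false.
For instance, at w2:
  At w2: (s & <><>p) | <>p is true, so ~((s & <><>p) | <>p) is false.
    At w2: s & <><>p is true, <>p is true, so (s & <><>p) | <>p is true.
      At w2: s is true, <><>p is true, so s & <><>p is true.
      At w2: <>p requires p at some successor in {w1, w2, w5, w7, w8}.
        p holds at w1, so <>p is true at w2.

No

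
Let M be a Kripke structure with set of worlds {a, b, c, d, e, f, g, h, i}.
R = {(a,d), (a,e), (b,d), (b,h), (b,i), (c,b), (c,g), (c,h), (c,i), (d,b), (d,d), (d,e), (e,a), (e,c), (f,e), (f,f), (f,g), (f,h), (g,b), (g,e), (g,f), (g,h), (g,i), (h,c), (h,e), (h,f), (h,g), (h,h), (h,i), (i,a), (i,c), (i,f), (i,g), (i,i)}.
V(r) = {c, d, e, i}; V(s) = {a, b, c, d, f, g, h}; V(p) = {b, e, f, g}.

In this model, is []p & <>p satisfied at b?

No

Recall that []ψ holds at a world iff ψ holds at every accessible world, and <>ψ holds iff ψ holds at some accessible world.
At b: []p is false, <>p is false, so []p & <>p is false.
  At b: []p requires p at every successor {d, h, i}.
    p fails at d, so []p is false at b.
  At b: <>p requires p at some successor in {d, h, i}.
    At d: p is false.
    At h: p is false.
    At i: p is false.
  So <>p is false at b.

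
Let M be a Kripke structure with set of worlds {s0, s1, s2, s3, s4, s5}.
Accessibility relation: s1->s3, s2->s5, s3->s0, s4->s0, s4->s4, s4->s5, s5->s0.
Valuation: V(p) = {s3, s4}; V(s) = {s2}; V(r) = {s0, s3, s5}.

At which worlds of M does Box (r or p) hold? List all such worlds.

s0, s1, s2, s3, s4, s5

Let φ = Box (r or p). Evaluate φ at each world:
  s0 (successors ∅): φ is true.
  s1 (successors {s3}): φ is true.
  s2 (successors {s5}): φ is true.
  s3 (successors {s0}): φ is true.
  s4 (successors {s0, s4, s5}): φ is true.
  s5 (successors {s0}): φ is true.
For instance, at s3:
  At s3: Box (r or p) requires r or p at every successor {s0}.
    At s0: r or p is true.
  So Box (r or p) is true at s3.
Satisfying worlds: {s0, s1, s2, s3, s4, s5}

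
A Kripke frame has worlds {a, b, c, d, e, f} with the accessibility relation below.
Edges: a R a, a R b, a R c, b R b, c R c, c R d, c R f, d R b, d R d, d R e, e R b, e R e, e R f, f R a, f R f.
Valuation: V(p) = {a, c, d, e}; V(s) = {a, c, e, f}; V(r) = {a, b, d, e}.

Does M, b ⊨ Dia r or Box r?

Yes

At b: Dia r is true, Box r is true, so Dia r or Box r is true.
  At b: Dia r requires r at some successor in {b}.
    r holds at b, so Dia r is true at b.
  At b: Box r requires r at every successor {b}.
    At b: r is true.
  So Box r is true at b.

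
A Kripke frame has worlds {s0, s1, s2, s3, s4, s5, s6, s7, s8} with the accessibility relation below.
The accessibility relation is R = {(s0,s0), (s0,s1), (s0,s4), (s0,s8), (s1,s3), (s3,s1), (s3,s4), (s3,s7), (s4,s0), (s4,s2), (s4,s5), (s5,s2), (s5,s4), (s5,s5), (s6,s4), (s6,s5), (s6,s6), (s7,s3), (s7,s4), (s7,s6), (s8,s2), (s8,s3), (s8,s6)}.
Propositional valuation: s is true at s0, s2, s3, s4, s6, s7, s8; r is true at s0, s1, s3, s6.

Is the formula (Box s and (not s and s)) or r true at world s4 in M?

No

At s4: Box s and (not s and s) is false, r is false, so (Box s and (not s and s)) or r is false.
  At s4: Box s is false, not s and s is false, so Box s and (not s and s) is false.
    At s4: Box s requires s at every successor {s0, s2, s5}.
      s fails at s5, so Box s is false at s4.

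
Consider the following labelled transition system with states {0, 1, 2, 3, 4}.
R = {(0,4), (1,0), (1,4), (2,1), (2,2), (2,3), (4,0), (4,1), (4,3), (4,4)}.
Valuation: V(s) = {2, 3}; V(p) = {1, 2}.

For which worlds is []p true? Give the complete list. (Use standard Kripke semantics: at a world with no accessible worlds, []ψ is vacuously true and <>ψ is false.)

3

Let φ = []p. Evaluate φ at each world:
  0 (successors {4}): φ is false.
  1 (successors {0, 4}): φ is false.
  2 (successors {1, 2, 3}): φ is false.
  3 (successors ∅): φ is true.
  4 (successors {0, 1, 3, 4}): φ is false.
For instance, at 1:
  At 1: []p requires p at every successor {0, 4}.
    p fails at 0, so []p is false at 1.
Satisfying worlds: {3}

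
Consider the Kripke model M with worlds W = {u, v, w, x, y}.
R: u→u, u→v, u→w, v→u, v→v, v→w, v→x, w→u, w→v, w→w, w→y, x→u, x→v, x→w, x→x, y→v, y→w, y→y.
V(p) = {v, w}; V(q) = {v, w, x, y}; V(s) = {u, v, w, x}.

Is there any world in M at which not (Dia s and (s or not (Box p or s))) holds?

No

Recall that Box ψ holds at a world iff ψ holds at every accessible world, and Dia ψ holds iff ψ holds at some accessible world.
Let φ = not (Dia s and (s or not (Box p or s))). Evaluate φ at each world:
  u (successors {u, v, w}): φ is false.
  v (successors {u, v, w, x}): φ is false.
  w (successors {u, v, w, y}): φ is false.
  x (successors {u, v, w, x}): φ is false.
  y (successors {v, w, y}): φ is false.
For instance, at x:
  At x: Dia s and (s or not (Box p or s)) is true, so not (Dia s and (s or not (Box p or s))) is false.
    At x: Dia s is true, s or not (Box p or s) is true, so Dia s and (s or not (Box p or s)) is true.
      At x: Dia s requires s at some successor in {u, v, w, x}.
        s holds at u, so Dia s is true at x.
      At x: s is true, not (Box p or s) is false, so s or not (Box p or s) is true.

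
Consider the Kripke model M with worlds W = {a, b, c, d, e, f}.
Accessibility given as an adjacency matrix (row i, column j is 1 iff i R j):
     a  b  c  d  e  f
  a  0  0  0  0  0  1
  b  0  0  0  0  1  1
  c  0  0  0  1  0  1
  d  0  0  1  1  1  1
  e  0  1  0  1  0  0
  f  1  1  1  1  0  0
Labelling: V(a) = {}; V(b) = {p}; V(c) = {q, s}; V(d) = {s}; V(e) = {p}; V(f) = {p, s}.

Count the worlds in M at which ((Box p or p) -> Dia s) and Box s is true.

2

Let φ = ((Box p or p) -> Dia s) and Box s. Evaluate φ at each world:
  a (successors {f}): φ is true.
  b (successors {e, f}): φ is false.
  c (successors {d, f}): φ is true.
  d (successors {c, d, e, f}): φ is false.
  e (successors {b, d}): φ is false.
  f (successors {a, b, c, d}): φ is false.
For instance, at d:
  At d: (Box p or p) -> Dia s is true, Box s is false, so ((Box p or p) -> Dia s) and Box s is false.
    At d: Box p or p is false, Dia s is true, so (Box p or p) -> Dia s is true.
      At d: Box p is false, p is false, so Box p or p is false.
      At d: Dia s requires s at some successor in {c, d, e, f}.
        s holds at c, so Dia s is true at d.
    At d: Box s requires s at every successor {c, d, e, f}.
      s fails at e, so Box s is false at d.
Satisfying worlds: {a, c}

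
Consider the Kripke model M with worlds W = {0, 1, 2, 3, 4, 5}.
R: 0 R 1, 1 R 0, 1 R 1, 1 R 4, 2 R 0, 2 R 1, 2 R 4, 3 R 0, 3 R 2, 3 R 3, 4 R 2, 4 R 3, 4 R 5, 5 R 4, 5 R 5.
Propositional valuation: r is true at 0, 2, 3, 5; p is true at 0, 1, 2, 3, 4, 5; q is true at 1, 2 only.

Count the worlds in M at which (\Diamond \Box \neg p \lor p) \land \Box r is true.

Let φ = (\Diamond \Box \neg p \lor p) \land \Box r. Evaluate φ at each world:
  0 (successors {1}): φ is false.
  1 (successors {0, 1, 4}): φ is false.
  2 (successors {0, 1, 4}): φ is false.
  3 (successors {0, 2, 3}): φ is true.
  4 (successors {2, 3, 5}): φ is true.
  5 (successors {4, 5}): φ is false.
For instance, at 5:
  At 5: \Diamond \Box \neg p \lor p is true, \Box r is false, so (\Diamond \Box \neg p \lor p) \land \Box r is false.
    At 5: \Diamond \Box \neg p is false, p is true, so \Diamond \Box \neg p \lor p is true.
      At 5: \Diamond \Box \neg p requires \Box \neg p at some successor in {4, 5}.
        At 4: \Box \neg p is false.
        At 5: \Box \neg p is false.
      So \Diamond \Box \neg p is false at 5.
    At 5: \Box r requires r at every successor {4, 5}.
      r fails at 4, so \Box r is false at 5.
Satisfying worlds: {3, 4}

2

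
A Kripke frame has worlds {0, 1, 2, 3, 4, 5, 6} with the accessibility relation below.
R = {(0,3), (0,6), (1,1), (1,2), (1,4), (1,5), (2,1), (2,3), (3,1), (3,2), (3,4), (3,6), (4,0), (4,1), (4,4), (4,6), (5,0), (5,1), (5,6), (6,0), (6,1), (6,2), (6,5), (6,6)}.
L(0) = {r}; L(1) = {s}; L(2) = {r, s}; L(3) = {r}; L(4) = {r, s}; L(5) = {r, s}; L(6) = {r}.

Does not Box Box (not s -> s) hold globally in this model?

Let φ = not Box Box (not s -> s). Evaluate φ at each world:
  0 (successors {3, 6}): φ is true.
  1 (successors {1, 2, 4, 5}): φ is true.
  2 (successors {1, 3}): φ is true.
  3 (successors {1, 2, 4, 6}): φ is true.
  4 (successors {0, 1, 4, 6}): φ is true.
  5 (successors {0, 1, 6}): φ is true.
  6 (successors {0, 1, 2, 5, 6}): φ is true.
For instance, at 2:
  At 2: Box Box (not s -> s) is false, so not Box Box (not s -> s) is true.
    At 2: Box Box (not s -> s) requires Box (not s -> s) at every successor {1, 3}.
      Box (not s -> s) fails at 3, so Box Box (not s -> s) is false at 2.

Yes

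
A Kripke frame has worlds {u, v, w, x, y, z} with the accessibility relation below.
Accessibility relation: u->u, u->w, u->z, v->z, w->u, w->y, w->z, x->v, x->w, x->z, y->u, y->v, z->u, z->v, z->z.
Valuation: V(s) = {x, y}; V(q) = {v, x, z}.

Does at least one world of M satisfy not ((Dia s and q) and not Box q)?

Let φ = not ((Dia s and q) and not Box q). Evaluate φ at each world:
  u (successors {u, w, z}): φ is true.
  v (successors {z}): φ is true.
  w (successors {u, y, z}): φ is true.
  x (successors {v, w, z}): φ is true.
  y (successors {u, v}): φ is true.
  z (successors {u, v, z}): φ is true.
Detail at u (witness):
  At u: (Dia s and q) and not Box q is false, so not ((Dia s and q) and not Box q) is true.
    At u: Dia s and q is false, not Box q is true, so (Dia s and q) and not Box q is false.
      At u: Dia s is false, q is false, so Dia s and q is false.
      At u: Box q is false, so not Box q is true.

Yes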